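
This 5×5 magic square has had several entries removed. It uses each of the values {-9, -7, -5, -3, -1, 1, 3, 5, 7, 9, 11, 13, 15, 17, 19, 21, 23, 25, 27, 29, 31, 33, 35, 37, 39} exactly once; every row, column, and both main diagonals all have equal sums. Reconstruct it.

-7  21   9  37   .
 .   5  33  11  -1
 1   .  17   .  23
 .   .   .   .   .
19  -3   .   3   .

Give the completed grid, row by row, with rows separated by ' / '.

-7 21 9 37 15 / 27 5 33 11 -1 / 1 39 17 -5 23 / 35 13 -9 29 7 / 19 -3 25 3 31

The 25 entries sum to 375, so each line sums to 375/5 = 75.
Row 1 needs 75; the known cells sum to 60, so (1,5) = 15.
Row 2: 5 + 33 + 11 + (-1) + ? = 75, so (2,1) = 27.
Using column 1: -7 + 27 + 1 + 19 + ? → (4,1) = 75 − 40 = 35.
The remaining cell in anti-diagonal is (4,2) = 75 − 62 = 13.
Column 2: 21 + 5 + 13 + (-3) + ? = 75, so (3,2) = 39.
Row 3 needs 75; the known cells sum to 80, so (3,4) = -5.
Column 4 needs 75; the known cells sum to 46, so (4,4) = 29.
From main diagonal, 75 − (-7 + 5 + 17 + 29) gives (5,5) = 31.
From row 5, 75 − (19 + (-3) + 3 + 31) gives (5,3) = 25.
Column 3: 9 + 33 + 17 + 25 + ? = 75, so (4,3) = -9.
The remaining cell in column 5 is (4,5) = 75 − 68 = 7.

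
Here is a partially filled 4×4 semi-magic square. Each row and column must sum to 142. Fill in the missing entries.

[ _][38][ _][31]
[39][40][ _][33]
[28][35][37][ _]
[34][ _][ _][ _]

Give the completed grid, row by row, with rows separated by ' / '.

Row 2: 39 + 40 + 33 + ? = 142, so (2,3) = 30.
The remaining cell in row 3 is (3,4) = 142 − 100 = 42.
Column 1 needs 142; the known cells sum to 101, so (1,1) = 41.
The remaining cell in column 2 is (4,2) = 142 − 113 = 29.
Using column 4: 31 + 33 + 42 + ? → (4,4) = 142 − 106 = 36.
Row 1 must total 142; the given cells sum to 110, so (1,3) = 32.
Using row 4: 34 + 29 + 36 + ? → (4,3) = 142 − 99 = 43.

41 38 32 31 / 39 40 30 33 / 28 35 37 42 / 34 29 43 36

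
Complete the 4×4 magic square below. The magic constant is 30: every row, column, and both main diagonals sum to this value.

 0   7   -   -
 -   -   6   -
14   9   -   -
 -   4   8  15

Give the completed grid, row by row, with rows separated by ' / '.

0 7 11 12 / 13 10 6 1 / 14 9 5 2 / 3 4 8 15

Using row 4: 4 + 8 + 15 + ? → (4,1) = 30 − 27 = 3.
From column 1, 30 − (0 + 14 + 3) gives (2,1) = 13.
Column 2 must total 30; the given cells sum to 20, so (2,2) = 10.
From main diagonal, 30 − (0 + 10 + 15) gives (3,3) = 5.
Anti-diagonal: 6 + 9 + 3 + ? = 30, so (1,4) = 12.
The remaining cell in row 1 is (1,3) = 30 − 19 = 11.
The remaining cell in row 2 is (2,4) = 30 − 29 = 1.
Row 3 must total 30; the given cells sum to 28, so (3,4) = 2.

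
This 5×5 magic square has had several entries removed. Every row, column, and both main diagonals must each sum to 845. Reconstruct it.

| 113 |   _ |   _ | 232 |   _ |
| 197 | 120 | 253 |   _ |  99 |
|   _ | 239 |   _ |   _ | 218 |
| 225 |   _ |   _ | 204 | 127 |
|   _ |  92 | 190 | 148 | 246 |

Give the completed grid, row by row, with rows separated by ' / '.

113 211 134 232 155 / 197 120 253 176 99 / 141 239 162 85 218 / 225 183 106 204 127 / 169 92 190 148 246

Row 2 must total 845; the given cells sum to 669, so (2,4) = 176.
Row 5 needs 845; the known cells sum to 676, so (5,1) = 169.
The remaining cell in column 1 is (3,1) = 845 − 704 = 141.
The remaining cell in column 4 is (3,4) = 845 − 760 = 85.
From column 5, 845 − (99 + 218 + 127 + 246) gives (1,5) = 155.
The remaining cell in main diagonal is (3,3) = 845 − 683 = 162.
Anti-diagonal: 155 + 176 + 162 + 169 + ? = 845, so (4,2) = 183.
Row 4: 225 + 183 + 204 + 127 + ? = 845, so (4,3) = 106.
Column 2 must total 845; the given cells sum to 634, so (1,2) = 211.
Using column 3: 253 + 162 + 106 + 190 + ? → (1,3) = 845 − 711 = 134.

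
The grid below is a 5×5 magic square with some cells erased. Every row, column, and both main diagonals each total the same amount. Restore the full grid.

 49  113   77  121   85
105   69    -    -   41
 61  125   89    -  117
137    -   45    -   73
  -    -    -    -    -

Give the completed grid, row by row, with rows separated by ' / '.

Row 1 is already complete: 49 + 113 + 77 + 121 + 85 = 445, so that is the magic constant.
Row 3 needs 445; the known cells sum to 392, so (3,4) = 53.
Using column 1: 49 + 105 + 61 + 137 + ? → (5,1) = 445 − 352 = 93.
Column 5: 85 + 41 + 117 + 73 + ? = 445, so (5,5) = 129.
Main diagonal: 49 + 69 + 89 + 129 + ? = 445, so (4,4) = 109.
Row 4: 137 + 45 + 109 + 73 + ? = 445, so (4,2) = 81.
Using column 2: 113 + 69 + 125 + 81 + ? → (5,2) = 445 − 388 = 57.
From anti-diagonal, 445 − (85 + 89 + 81 + 93) gives (2,4) = 97.
Using row 2: 105 + 69 + 97 + 41 + ? → (2,3) = 445 − 312 = 133.
Using column 3: 77 + 133 + 89 + 45 + ? → (5,3) = 445 − 344 = 101.
Column 4 needs 445; the known cells sum to 380, so (5,4) = 65.

49 113 77 121 85 / 105 69 133 97 41 / 61 125 89 53 117 / 137 81 45 109 73 / 93 57 101 65 129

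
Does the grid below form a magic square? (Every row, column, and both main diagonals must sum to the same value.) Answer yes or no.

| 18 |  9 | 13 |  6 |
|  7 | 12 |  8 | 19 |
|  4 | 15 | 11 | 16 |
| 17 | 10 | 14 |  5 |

Row 1: 18 + 9 + 13 + 6 = 46.
Row 2: 7 + 12 + 8 + 19 = 46.
Row 3: 4 + 15 + 11 + 16 = 46.
Row 4: 17 + 10 + 14 + 5 = 46.
Column 1: 18 + 7 + 4 + 17 = 46.
Column 2: 9 + 12 + 15 + 10 = 46.
Column 3: 13 + 8 + 11 + 14 = 46.
Column 4: 6 + 19 + 16 + 5 = 46.
Main diagonal: 18 + 12 + 11 + 5 = 46.
Anti-diagonal: 6 + 8 + 15 + 17 = 46.
All lines sum to 46.

Yes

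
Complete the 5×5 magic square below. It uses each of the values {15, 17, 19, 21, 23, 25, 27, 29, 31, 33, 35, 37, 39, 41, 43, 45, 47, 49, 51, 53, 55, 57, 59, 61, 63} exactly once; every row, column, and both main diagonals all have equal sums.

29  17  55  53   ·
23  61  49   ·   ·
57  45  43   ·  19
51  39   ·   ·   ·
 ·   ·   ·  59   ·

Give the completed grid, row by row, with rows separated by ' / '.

29 17 55 53 41 / 23 61 49 37 25 / 57 45 43 31 19 / 51 39 27 15 63 / 35 33 21 59 47

The 25 entries sum to 975, so each line sums to 975/5 = 195.
Row 1 must total 195; the given cells sum to 154, so (1,5) = 41.
From row 3, 195 − (57 + 45 + 43 + 19) gives (3,4) = 31.
Column 1 needs 195; the known cells sum to 160, so (5,1) = 35.
From column 2, 195 − (17 + 61 + 45 + 39) gives (5,2) = 33.
Anti-diagonal needs 195; the known cells sum to 158, so (2,4) = 37.
Row 2 needs 195; the known cells sum to 170, so (2,5) = 25.
Column 4 needs 195; the known cells sum to 180, so (4,4) = 15.
Main diagonal: 29 + 61 + 43 + 15 + ? = 195, so (5,5) = 47.
Using row 5: 35 + 33 + 59 + 47 + ? → (5,3) = 195 − 174 = 21.
Column 3 must total 195; the given cells sum to 168, so (4,3) = 27.
Using column 5: 41 + 25 + 19 + 47 + ? → (4,5) = 195 − 132 = 63.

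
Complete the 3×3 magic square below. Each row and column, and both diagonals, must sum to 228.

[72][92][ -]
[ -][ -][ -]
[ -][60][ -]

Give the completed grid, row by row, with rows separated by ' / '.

72 92 64 / 68 76 84 / 88 60 80

The remaining cell in row 1 is (1,3) = 228 − 164 = 64.
Using column 2: 92 + 60 + ? → (2,2) = 228 − 152 = 76.
Main diagonal needs 228; the known cells sum to 148, so (3,3) = 80.
Anti-diagonal needs 228; the known cells sum to 140, so (3,1) = 88.
The remaining cell in column 1 is (2,1) = 228 − 160 = 68.
From column 3, 228 − (64 + 80) gives (2,3) = 84.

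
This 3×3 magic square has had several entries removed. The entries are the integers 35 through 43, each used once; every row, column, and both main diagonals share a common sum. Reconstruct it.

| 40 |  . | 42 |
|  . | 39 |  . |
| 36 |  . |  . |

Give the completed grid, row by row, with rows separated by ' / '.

40 35 42 / 41 39 37 / 36 43 38

The entries are 35 through 43, which sum to 351, so each line sums to 351/3 = 117.
Row 1: 40 + 42 + ? = 117, so (1,2) = 35.
Using column 1: 40 + 36 + ? → (2,1) = 117 − 76 = 41.
Column 2 needs 117; the known cells sum to 74, so (3,2) = 43.
Main diagonal must total 117; the given cells sum to 79, so (3,3) = 38.
Row 2 needs 117; the known cells sum to 80, so (2,3) = 37.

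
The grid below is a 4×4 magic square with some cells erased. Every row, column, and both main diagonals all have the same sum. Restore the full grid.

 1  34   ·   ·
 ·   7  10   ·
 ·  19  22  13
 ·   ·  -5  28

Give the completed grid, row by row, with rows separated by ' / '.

Main diagonal is already complete: 1 + 7 + 22 + 28 = 58, so that is the magic constant.
Row 3 must total 58; the given cells sum to 54, so (3,1) = 4.
From column 2, 58 − (34 + 7 + 19) gives (4,2) = -2.
From column 3, 58 − (10 + 22 + (-5)) gives (1,3) = 31.
Row 1 needs 58; the known cells sum to 66, so (1,4) = -8.
Row 4 must total 58; the given cells sum to 21, so (4,1) = 37.
The remaining cell in column 1 is (2,1) = 58 − 42 = 16.
From column 4, 58 − (-8 + 13 + 28) gives (2,4) = 25.

1 34 31 -8 / 16 7 10 25 / 4 19 22 13 / 37 -2 -5 28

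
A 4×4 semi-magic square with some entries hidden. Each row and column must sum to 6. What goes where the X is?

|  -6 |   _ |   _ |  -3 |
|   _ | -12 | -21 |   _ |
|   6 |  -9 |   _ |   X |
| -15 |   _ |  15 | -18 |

Row 4 needs 6; the known cells sum to -18, so (4,2) = 24.
Column 1: -6 + 6 + (-15) + ? = 6, so (2,1) = 21.
Column 2: -12 + (-9) + 24 + ? = 6, so (1,2) = 3.
Row 1 needs 6; the known cells sum to -6, so (1,3) = 12.
The remaining cell in row 2 is (2,4) = 6 − (-12) = 18.
Using column 3: 12 + (-21) + 15 + ? → (3,3) = 6 − 6 = 0.
Column 4 needs 6; the known cells sum to -3, so (3,4) = 9.

9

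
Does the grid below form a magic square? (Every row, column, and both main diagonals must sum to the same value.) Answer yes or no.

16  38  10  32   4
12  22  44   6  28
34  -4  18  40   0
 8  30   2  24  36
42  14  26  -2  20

Row 1: 16 + 38 + 10 + 32 + 4 = 100.
Row 2: 12 + 22 + 44 + 6 + 28 = 112.
Row 3: 34 + (-4) + 18 + 40 + 0 = 88.
Row 4: 8 + 30 + 2 + 24 + 36 = 100.
Row 5: 42 + 14 + 26 + (-2) + 20 = 100.
Column 1: 16 + 12 + 34 + 8 + 42 = 112.
Column 2: 38 + 22 + (-4) + 30 + 14 = 100.
Column 3: 10 + 44 + 18 + 2 + 26 = 100.
Column 4: 32 + 6 + 40 + 24 + (-2) = 100.
Column 5: 4 + 28 + 0 + 36 + 20 = 88.
Main diagonal: 16 + 22 + 18 + 24 + 20 = 100.
Anti-diagonal: 4 + 6 + 18 + 30 + 42 = 100.

No — column 1 sums to 112 but main diagonal sums to 100.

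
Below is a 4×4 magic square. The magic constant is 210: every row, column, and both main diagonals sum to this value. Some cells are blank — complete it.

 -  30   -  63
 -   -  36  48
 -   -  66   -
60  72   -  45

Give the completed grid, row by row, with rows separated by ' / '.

42 30 75 63 / 69 57 36 48 / 39 51 66 54 / 60 72 33 45

Using row 4: 60 + 72 + 45 + ? → (4,3) = 210 − 177 = 33.
Column 3: 36 + 66 + 33 + ? = 210, so (1,3) = 75.
Using column 4: 63 + 48 + 45 + ? → (3,4) = 210 − 156 = 54.
Anti-diagonal must total 210; the given cells sum to 159, so (3,2) = 51.
Row 1: 30 + 75 + 63 + ? = 210, so (1,1) = 42.
Using row 3: 51 + 66 + 54 + ? → (3,1) = 210 − 171 = 39.
Using column 1: 42 + 39 + 60 + ? → (2,1) = 210 − 141 = 69.
Column 2 needs 210; the known cells sum to 153, so (2,2) = 57.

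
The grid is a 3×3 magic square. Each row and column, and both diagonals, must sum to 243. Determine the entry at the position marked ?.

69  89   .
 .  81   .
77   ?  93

The remaining cell in row 1 is (1,3) = 243 − 158 = 85.
From row 3, 243 − (77 + 93) gives (3,2) = 73.

73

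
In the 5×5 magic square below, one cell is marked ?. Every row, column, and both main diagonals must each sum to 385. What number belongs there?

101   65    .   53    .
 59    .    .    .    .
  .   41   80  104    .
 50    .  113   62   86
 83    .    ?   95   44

56

Row 4 must total 385; the given cells sum to 311, so (4,2) = 74.
From column 1, 385 − (101 + 59 + 50 + 83) gives (3,1) = 92.
From column 4, 385 − (53 + 104 + 62 + 95) gives (2,4) = 71.
Main diagonal: 101 + 80 + 62 + 44 + ? = 385, so (2,2) = 98.
From anti-diagonal, 385 − (71 + 80 + 74 + 83) gives (1,5) = 77.
From row 1, 385 − (101 + 65 + 53 + 77) gives (1,3) = 89.
Using row 3: 92 + 41 + 80 + 104 + ? → (3,5) = 385 − 317 = 68.
From column 2, 385 − (65 + 98 + 41 + 74) gives (5,2) = 107.
From column 5, 385 − (77 + 68 + 86 + 44) gives (2,5) = 110.
Using row 2: 59 + 98 + 71 + 110 + ? → (2,3) = 385 − 338 = 47.
From row 5, 385 − (83 + 107 + 95 + 44) gives (5,3) = 56.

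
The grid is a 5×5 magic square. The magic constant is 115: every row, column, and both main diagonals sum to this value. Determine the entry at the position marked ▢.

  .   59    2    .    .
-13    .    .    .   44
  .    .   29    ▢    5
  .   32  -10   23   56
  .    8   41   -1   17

47

Using row 4: 32 + (-10) + 23 + 56 + ? → (4,1) = 115 − 101 = 14.
From row 5, 115 − (8 + 41 + (-1) + 17) gives (5,1) = 50.
Using column 3: 2 + 29 + (-10) + 41 + ? → (2,3) = 115 − 62 = 53.
Column 5: 44 + 5 + 56 + 17 + ? = 115, so (1,5) = -7.
From anti-diagonal, 115 − (-7 + 29 + 32 + 50) gives (2,4) = 11.
From row 2, 115 − (-13 + 53 + 11 + 44) gives (2,2) = 20.
Column 2 needs 115; the known cells sum to 119, so (3,2) = -4.
Main diagonal needs 115; the known cells sum to 89, so (1,1) = 26.
Row 1 needs 115; the known cells sum to 80, so (1,4) = 35.
Using column 1: 26 + (-13) + 14 + 50 + ? → (3,1) = 115 − 77 = 38.
Column 4 needs 115; the known cells sum to 68, so (3,4) = 47.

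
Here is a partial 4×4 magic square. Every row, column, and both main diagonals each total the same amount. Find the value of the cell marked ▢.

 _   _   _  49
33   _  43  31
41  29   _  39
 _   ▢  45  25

51

Column 4 is complete and sums to 144; that is the magic constant.
Row 2 must total 144; the given cells sum to 107, so (2,2) = 37.
Row 3: 41 + 29 + 39 + ? = 144, so (3,3) = 35.
Column 3 must total 144; the given cells sum to 123, so (1,3) = 21.
Main diagonal: 37 + 35 + 25 + ? = 144, so (1,1) = 47.
Anti-diagonal: 49 + 43 + 29 + ? = 144, so (4,1) = 23.
Row 1 must total 144; the given cells sum to 117, so (1,2) = 27.
The remaining cell in row 4 is (4,2) = 144 − 93 = 51.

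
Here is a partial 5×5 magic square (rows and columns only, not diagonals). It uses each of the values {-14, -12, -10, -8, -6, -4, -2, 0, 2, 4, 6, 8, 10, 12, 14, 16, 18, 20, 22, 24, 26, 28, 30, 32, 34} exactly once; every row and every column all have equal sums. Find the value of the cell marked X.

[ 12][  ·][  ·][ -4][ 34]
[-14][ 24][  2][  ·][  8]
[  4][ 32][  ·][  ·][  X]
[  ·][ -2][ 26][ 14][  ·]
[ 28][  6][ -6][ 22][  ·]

The 25 entries sum to 250, so each line sums to 250/5 = 50.
The remaining cell in row 2 is (2,4) = 50 − 20 = 30.
Row 5 must total 50; the given cells sum to 50, so (5,5) = 0.
The remaining cell in column 1 is (4,1) = 50 − 30 = 20.
From column 2, 50 − (24 + 32 + (-2) + 6) gives (1,2) = -10.
Column 4: -4 + 30 + 14 + 22 + ? = 50, so (3,4) = -12.
Using row 1: 12 + (-10) + (-4) + 34 + ? → (1,3) = 50 − 32 = 18.
Row 4: 20 + (-2) + 26 + 14 + ? = 50, so (4,5) = -8.
The remaining cell in column 3 is (3,3) = 50 − 40 = 10.
Column 5: 34 + 8 + (-8) + 0 + ? = 50, so (3,5) = 16.

16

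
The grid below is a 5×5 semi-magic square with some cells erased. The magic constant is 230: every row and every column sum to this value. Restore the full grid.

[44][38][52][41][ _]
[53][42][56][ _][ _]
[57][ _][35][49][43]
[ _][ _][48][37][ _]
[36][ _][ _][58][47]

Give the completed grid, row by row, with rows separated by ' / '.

44 38 52 41 55 / 53 42 56 45 34 / 57 46 35 49 43 / 40 54 48 37 51 / 36 50 39 58 47

The remaining cell in row 1 is (1,5) = 230 − 175 = 55.
Row 3 must total 230; the given cells sum to 184, so (3,2) = 46.
The remaining cell in column 1 is (4,1) = 230 − 190 = 40.
Column 3 needs 230; the known cells sum to 191, so (5,3) = 39.
The remaining cell in column 4 is (2,4) = 230 − 185 = 45.
The remaining cell in row 2 is (2,5) = 230 − 196 = 34.
Row 5 must total 230; the given cells sum to 180, so (5,2) = 50.
Column 2 must total 230; the given cells sum to 176, so (4,2) = 54.
Column 5 needs 230; the known cells sum to 179, so (4,5) = 51.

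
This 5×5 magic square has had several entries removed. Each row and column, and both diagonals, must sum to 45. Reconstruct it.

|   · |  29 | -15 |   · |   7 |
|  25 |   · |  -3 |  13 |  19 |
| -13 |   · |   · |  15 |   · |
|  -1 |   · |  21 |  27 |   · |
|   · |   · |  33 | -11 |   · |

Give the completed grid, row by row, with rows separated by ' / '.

Row 2 must total 45; the given cells sum to 54, so (2,2) = -9.
Column 3: -15 + (-3) + 21 + 33 + ? = 45, so (3,3) = 9.
Column 4: 13 + 15 + 27 + (-11) + ? = 45, so (1,4) = 1.
Row 1: 29 + (-15) + 1 + 7 + ? = 45, so (1,1) = 23.
From column 1, 45 − (23 + 25 + (-13) + (-1)) gives (5,1) = 11.
The remaining cell in main diagonal is (5,5) = 45 − 50 = -5.
Anti-diagonal: 7 + 13 + 9 + 11 + ? = 45, so (4,2) = 5.
Using row 4: -1 + 5 + 21 + 27 + ? → (4,5) = 45 − 52 = -7.
Using row 5: 11 + 33 + (-11) + (-5) + ? → (5,2) = 45 − 28 = 17.
From column 2, 45 − (29 + (-9) + 5 + 17) gives (3,2) = 3.
Using column 5: 7 + 19 + (-7) + (-5) + ? → (3,5) = 45 − 14 = 31.

23 29 -15 1 7 / 25 -9 -3 13 19 / -13 3 9 15 31 / -1 5 21 27 -7 / 11 17 33 -11 -5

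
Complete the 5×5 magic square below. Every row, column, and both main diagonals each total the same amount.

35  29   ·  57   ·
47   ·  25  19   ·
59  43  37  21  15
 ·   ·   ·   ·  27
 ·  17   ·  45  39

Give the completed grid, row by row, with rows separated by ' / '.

Row 3 is already complete: 59 + 43 + 37 + 21 + 15 = 175, so that is the magic constant.
Column 4 must total 175; the given cells sum to 142, so (4,4) = 33.
The remaining cell in main diagonal is (2,2) = 175 − 144 = 31.
From row 2, 175 − (47 + 31 + 25 + 19) gives (2,5) = 53.
The remaining cell in column 2 is (4,2) = 175 − 120 = 55.
Column 5 needs 175; the known cells sum to 134, so (1,5) = 41.
Using anti-diagonal: 41 + 19 + 37 + 55 + ? → (5,1) = 175 − 152 = 23.
Row 1 must total 175; the given cells sum to 162, so (1,3) = 13.
The remaining cell in row 5 is (5,3) = 175 − 124 = 51.
Using column 1: 35 + 47 + 59 + 23 + ? → (4,1) = 175 − 164 = 11.
Column 3 needs 175; the known cells sum to 126, so (4,3) = 49.

35 29 13 57 41 / 47 31 25 19 53 / 59 43 37 21 15 / 11 55 49 33 27 / 23 17 51 45 39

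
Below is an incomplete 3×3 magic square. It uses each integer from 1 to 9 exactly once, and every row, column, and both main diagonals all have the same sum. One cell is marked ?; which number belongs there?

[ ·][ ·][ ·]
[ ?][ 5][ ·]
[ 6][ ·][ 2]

1

The entries are 1 through 9, which sum to 45, so each line sums to 45/3 = 15.
Row 3: 6 + 2 + ? = 15, so (3,2) = 7.
Using column 2: 5 + 7 + ? → (1,2) = 15 − 12 = 3.
Main diagonal needs 15; the known cells sum to 7, so (1,1) = 8.
Anti-diagonal must total 15; the given cells sum to 11, so (1,3) = 4.
Column 1: 8 + 6 + ? = 15, so (2,1) = 1.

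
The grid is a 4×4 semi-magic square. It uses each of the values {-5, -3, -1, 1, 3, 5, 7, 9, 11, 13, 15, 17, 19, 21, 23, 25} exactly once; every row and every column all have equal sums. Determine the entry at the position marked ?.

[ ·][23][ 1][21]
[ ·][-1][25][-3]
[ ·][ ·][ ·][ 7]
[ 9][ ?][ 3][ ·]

13

The 16 entries sum to 160, so each line sums to 160/4 = 40.
The remaining cell in row 1 is (1,1) = 40 − 45 = -5.
The remaining cell in row 2 is (2,1) = 40 − 21 = 19.
Column 1 must total 40; the given cells sum to 23, so (3,1) = 17.
From column 3, 40 − (1 + 25 + 3) gives (3,3) = 11.
Column 4: 21 + (-3) + 7 + ? = 40, so (4,4) = 15.
Row 3 needs 40; the known cells sum to 35, so (3,2) = 5.
Using row 4: 9 + 3 + 15 + ? → (4,2) = 40 − 27 = 13.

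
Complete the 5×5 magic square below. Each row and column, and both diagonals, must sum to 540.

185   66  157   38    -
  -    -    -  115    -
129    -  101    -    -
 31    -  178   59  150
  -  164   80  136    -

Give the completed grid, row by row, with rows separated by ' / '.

Row 1 needs 540; the known cells sum to 446, so (1,5) = 94.
Using row 4: 31 + 178 + 59 + 150 + ? → (4,2) = 540 − 418 = 122.
Using column 3: 157 + 101 + 178 + 80 + ? → (2,3) = 540 − 516 = 24.
Column 4: 38 + 115 + 59 + 136 + ? = 540, so (3,4) = 192.
The remaining cell in anti-diagonal is (5,1) = 540 − 432 = 108.
Row 5: 108 + 164 + 80 + 136 + ? = 540, so (5,5) = 52.
Using column 1: 185 + 129 + 31 + 108 + ? → (2,1) = 540 − 453 = 87.
Using main diagonal: 185 + 101 + 59 + 52 + ? → (2,2) = 540 − 397 = 143.
Row 2 needs 540; the known cells sum to 369, so (2,5) = 171.
Column 2 must total 540; the given cells sum to 495, so (3,2) = 45.
Column 5: 94 + 171 + 150 + 52 + ? = 540, so (3,5) = 73.

185 66 157 38 94 / 87 143 24 115 171 / 129 45 101 192 73 / 31 122 178 59 150 / 108 164 80 136 52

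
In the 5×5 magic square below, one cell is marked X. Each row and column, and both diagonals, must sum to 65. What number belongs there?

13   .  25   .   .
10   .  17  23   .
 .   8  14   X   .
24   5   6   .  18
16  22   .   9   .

20

Row 4 needs 65; the known cells sum to 53, so (4,4) = 12.
Column 1 needs 65; the known cells sum to 63, so (3,1) = 2.
From column 3, 65 − (25 + 17 + 14 + 6) gives (5,3) = 3.
Anti-diagonal must total 65; the given cells sum to 58, so (1,5) = 7.
From row 5, 65 − (16 + 22 + 3 + 9) gives (5,5) = 15.
From main diagonal, 65 − (13 + 14 + 12 + 15) gives (2,2) = 11.
The remaining cell in row 2 is (2,5) = 65 − 61 = 4.
Column 2 needs 65; the known cells sum to 46, so (1,2) = 19.
From column 5, 65 − (7 + 4 + 18 + 15) gives (3,5) = 21.
Row 1 must total 65; the given cells sum to 64, so (1,4) = 1.
The remaining cell in row 3 is (3,4) = 65 − 45 = 20.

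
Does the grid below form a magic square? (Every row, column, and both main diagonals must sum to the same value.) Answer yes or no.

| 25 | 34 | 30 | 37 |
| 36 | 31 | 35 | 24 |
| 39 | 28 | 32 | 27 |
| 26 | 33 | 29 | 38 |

Row 1: 25 + 34 + 30 + 37 = 126.
Row 2: 36 + 31 + 35 + 24 = 126.
Row 3: 39 + 28 + 32 + 27 = 126.
Row 4: 26 + 33 + 29 + 38 = 126.
Column 1: 25 + 36 + 39 + 26 = 126.
Column 2: 34 + 31 + 28 + 33 = 126.
Column 3: 30 + 35 + 32 + 29 = 126.
Column 4: 37 + 24 + 27 + 38 = 126.
Main diagonal: 25 + 31 + 32 + 38 = 126.
Anti-diagonal: 37 + 35 + 28 + 26 = 126.
All lines sum to 126.

Yes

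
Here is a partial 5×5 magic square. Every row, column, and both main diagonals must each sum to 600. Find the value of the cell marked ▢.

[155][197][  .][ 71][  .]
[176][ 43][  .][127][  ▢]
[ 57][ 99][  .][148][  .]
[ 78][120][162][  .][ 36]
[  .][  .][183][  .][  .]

169

From row 4, 600 − (78 + 120 + 162 + 36) gives (4,4) = 204.
The remaining cell in column 1 is (5,1) = 600 − 466 = 134.
Column 2 needs 600; the known cells sum to 459, so (5,2) = 141.
Using column 4: 71 + 127 + 148 + 204 + ? → (5,4) = 600 − 550 = 50.
Using row 5: 134 + 141 + 183 + 50 + ? → (5,5) = 600 − 508 = 92.
From main diagonal, 600 − (155 + 43 + 204 + 92) gives (3,3) = 106.
Anti-diagonal: 127 + 106 + 120 + 134 + ? = 600, so (1,5) = 113.
Row 1: 155 + 197 + 71 + 113 + ? = 600, so (1,3) = 64.
Using row 3: 57 + 99 + 106 + 148 + ? → (3,5) = 600 − 410 = 190.
Column 3: 64 + 106 + 162 + 183 + ? = 600, so (2,3) = 85.
Using column 5: 113 + 190 + 36 + 92 + ? → (2,5) = 600 − 431 = 169.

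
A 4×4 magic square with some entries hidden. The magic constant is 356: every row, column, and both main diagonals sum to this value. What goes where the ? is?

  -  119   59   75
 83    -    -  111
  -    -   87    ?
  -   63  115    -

From row 1, 356 − (119 + 59 + 75) gives (1,1) = 103.
Using column 3: 59 + 87 + 115 + ? → (2,3) = 356 − 261 = 95.
Row 2 needs 356; the known cells sum to 289, so (2,2) = 67.
The remaining cell in column 2 is (3,2) = 356 − 249 = 107.
Main diagonal: 103 + 67 + 87 + ? = 356, so (4,4) = 99.
Anti-diagonal must total 356; the given cells sum to 277, so (4,1) = 79.
The remaining cell in column 1 is (3,1) = 356 − 265 = 91.
From column 4, 356 − (75 + 111 + 99) gives (3,4) = 71.

71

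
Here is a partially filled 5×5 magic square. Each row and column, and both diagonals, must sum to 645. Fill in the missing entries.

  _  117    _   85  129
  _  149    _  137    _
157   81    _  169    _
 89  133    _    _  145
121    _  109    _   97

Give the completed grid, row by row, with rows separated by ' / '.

173 117 141 85 129 / 105 149 93 137 161 / 157 81 125 169 113 / 89 133 177 101 145 / 121 165 109 153 97

Using column 2: 117 + 149 + 81 + 133 + ? → (5,2) = 645 − 480 = 165.
Anti-diagonal needs 645; the known cells sum to 520, so (3,3) = 125.
Row 3 needs 645; the known cells sum to 532, so (3,5) = 113.
Row 5 must total 645; the given cells sum to 492, so (5,4) = 153.
Column 4: 85 + 137 + 169 + 153 + ? = 645, so (4,4) = 101.
Column 5 needs 645; the known cells sum to 484, so (2,5) = 161.
The remaining cell in main diagonal is (1,1) = 645 − 472 = 173.
Row 1 must total 645; the given cells sum to 504, so (1,3) = 141.
From row 4, 645 − (89 + 133 + 101 + 145) gives (4,3) = 177.
Column 1 needs 645; the known cells sum to 540, so (2,1) = 105.
From column 3, 645 − (141 + 125 + 177 + 109) gives (2,3) = 93.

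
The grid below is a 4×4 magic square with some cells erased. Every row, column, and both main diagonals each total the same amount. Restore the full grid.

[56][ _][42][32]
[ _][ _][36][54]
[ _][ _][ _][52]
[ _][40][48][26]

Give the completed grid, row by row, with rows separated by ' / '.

Column 4 is already complete: 32 + 54 + 52 + 26 = 164, so that is the magic constant.
Row 1 must total 164; the given cells sum to 130, so (1,2) = 34.
Using row 4: 40 + 48 + 26 + ? → (4,1) = 164 − 114 = 50.
Column 3 must total 164; the given cells sum to 126, so (3,3) = 38.
From main diagonal, 164 − (56 + 38 + 26) gives (2,2) = 44.
Anti-diagonal needs 164; the known cells sum to 118, so (3,2) = 46.
Row 2: 44 + 36 + 54 + ? = 164, so (2,1) = 30.
The remaining cell in row 3 is (3,1) = 164 − 136 = 28.

56 34 42 32 / 30 44 36 54 / 28 46 38 52 / 50 40 48 26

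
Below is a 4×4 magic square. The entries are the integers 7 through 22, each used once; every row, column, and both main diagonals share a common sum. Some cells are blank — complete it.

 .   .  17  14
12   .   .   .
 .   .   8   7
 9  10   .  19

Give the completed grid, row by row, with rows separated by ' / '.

The entries are 7 through 22, which sum to 232, so each line sums to 232/4 = 58.
Using row 4: 9 + 10 + 19 + ? → (4,3) = 58 − 38 = 20.
From column 3, 58 − (17 + 8 + 20) gives (2,3) = 13.
The remaining cell in column 4 is (2,4) = 58 − 40 = 18.
Anti-diagonal must total 58; the given cells sum to 36, so (3,2) = 22.
From row 2, 58 − (12 + 13 + 18) gives (2,2) = 15.
The remaining cell in row 3 is (3,1) = 58 − 37 = 21.
Using column 1: 12 + 21 + 9 + ? → (1,1) = 58 − 42 = 16.
Column 2: 15 + 22 + 10 + ? = 58, so (1,2) = 11.

16 11 17 14 / 12 15 13 18 / 21 22 8 7 / 9 10 20 19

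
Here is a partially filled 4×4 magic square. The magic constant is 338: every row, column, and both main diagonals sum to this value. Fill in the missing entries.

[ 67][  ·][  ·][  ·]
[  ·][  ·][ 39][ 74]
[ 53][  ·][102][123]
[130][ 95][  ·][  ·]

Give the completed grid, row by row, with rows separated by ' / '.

67 46 116 109 / 88 137 39 74 / 53 60 102 123 / 130 95 81 32

Row 3: 53 + 102 + 123 + ? = 338, so (3,2) = 60.
The remaining cell in column 1 is (2,1) = 338 − 250 = 88.
Anti-diagonal needs 338; the known cells sum to 229, so (1,4) = 109.
Using row 2: 88 + 39 + 74 + ? → (2,2) = 338 − 201 = 137.
Column 2: 137 + 60 + 95 + ? = 338, so (1,2) = 46.
From column 4, 338 − (109 + 74 + 123) gives (4,4) = 32.
Row 1 needs 338; the known cells sum to 222, so (1,3) = 116.
The remaining cell in row 4 is (4,3) = 338 − 257 = 81.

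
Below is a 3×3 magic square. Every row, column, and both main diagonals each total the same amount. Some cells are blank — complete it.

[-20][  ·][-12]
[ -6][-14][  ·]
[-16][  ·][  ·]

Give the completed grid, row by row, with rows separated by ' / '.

Anti-diagonal is already complete: -12 + -14 + -16 = -42, so that is the magic constant.
The remaining cell in row 1 is (1,2) = -42 − (-32) = -10.
Row 2 must total -42; the given cells sum to -20, so (2,3) = -22.
Column 2: -10 + (-14) + ? = -42, so (3,2) = -18.
The remaining cell in column 3 is (3,3) = -42 − (-34) = -8.

-20 -10 -12 / -6 -14 -22 / -16 -18 -8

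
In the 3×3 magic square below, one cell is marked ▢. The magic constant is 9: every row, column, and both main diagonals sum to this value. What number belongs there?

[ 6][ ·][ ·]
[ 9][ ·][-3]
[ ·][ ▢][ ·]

15

Row 2: 9 + (-3) + ? = 9, so (2,2) = 3.
Column 1 needs 9; the known cells sum to 15, so (3,1) = -6.
Main diagonal needs 9; the known cells sum to 9, so (3,3) = 0.
From anti-diagonal, 9 − (3 + (-6)) gives (1,3) = 12.
Row 1: 6 + 12 + ? = 9, so (1,2) = -9.
Row 3 needs 9; the known cells sum to -6, so (3,2) = 15.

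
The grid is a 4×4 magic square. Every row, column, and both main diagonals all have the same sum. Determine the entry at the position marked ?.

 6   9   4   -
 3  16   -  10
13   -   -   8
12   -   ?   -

Column 1 is complete and sums to 34; that is the magic constant.
The remaining cell in row 1 is (1,4) = 34 − 19 = 15.
Using row 2: 3 + 16 + 10 + ? → (2,3) = 34 − 29 = 5.
Column 4 needs 34; the known cells sum to 33, so (4,4) = 1.
From main diagonal, 34 − (6 + 16 + 1) gives (3,3) = 11.
Using anti-diagonal: 15 + 5 + 12 + ? → (3,2) = 34 − 32 = 2.
Column 2 must total 34; the given cells sum to 27, so (4,2) = 7.
Column 3 must total 34; the given cells sum to 20, so (4,3) = 14.

14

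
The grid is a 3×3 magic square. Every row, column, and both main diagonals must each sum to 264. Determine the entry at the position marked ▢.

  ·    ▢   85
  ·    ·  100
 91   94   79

Anti-diagonal needs 264; the known cells sum to 176, so (2,2) = 88.
The remaining cell in row 2 is (2,1) = 264 − 188 = 76.
From column 1, 264 − (76 + 91) gives (1,1) = 97.
From column 2, 264 − (88 + 94) gives (1,2) = 82.

82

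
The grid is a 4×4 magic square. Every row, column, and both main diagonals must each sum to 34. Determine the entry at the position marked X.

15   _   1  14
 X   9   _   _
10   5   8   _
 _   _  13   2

6

From row 1, 34 − (15 + 1 + 14) gives (1,2) = 4.
The remaining cell in row 3 is (3,4) = 34 − 23 = 11.
Column 2 must total 34; the given cells sum to 18, so (4,2) = 16.
From column 3, 34 − (1 + 8 + 13) gives (2,3) = 12.
The remaining cell in column 4 is (2,4) = 34 − 27 = 7.
Using anti-diagonal: 14 + 12 + 5 + ? → (4,1) = 34 − 31 = 3.
Row 2: 9 + 12 + 7 + ? = 34, so (2,1) = 6.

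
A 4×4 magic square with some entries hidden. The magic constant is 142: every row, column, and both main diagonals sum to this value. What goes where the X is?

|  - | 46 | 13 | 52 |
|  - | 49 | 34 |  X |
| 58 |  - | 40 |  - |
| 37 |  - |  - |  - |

Row 1 needs 142; the known cells sum to 111, so (1,1) = 31.
Column 1 needs 142; the known cells sum to 126, so (2,1) = 16.
Using column 3: 13 + 34 + 40 + ? → (4,3) = 142 − 87 = 55.
Main diagonal must total 142; the given cells sum to 120, so (4,4) = 22.
Using anti-diagonal: 52 + 34 + 37 + ? → (3,2) = 142 − 123 = 19.
Using row 2: 16 + 49 + 34 + ? → (2,4) = 142 − 99 = 43.

43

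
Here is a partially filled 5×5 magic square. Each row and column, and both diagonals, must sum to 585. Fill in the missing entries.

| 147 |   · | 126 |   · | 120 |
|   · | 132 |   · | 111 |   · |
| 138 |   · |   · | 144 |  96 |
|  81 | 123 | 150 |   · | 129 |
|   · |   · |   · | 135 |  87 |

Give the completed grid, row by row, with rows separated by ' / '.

147 99 126 93 120 / 105 132 84 111 153 / 138 90 117 144 96 / 81 123 150 102 129 / 114 141 108 135 87

Row 4 must total 585; the given cells sum to 483, so (4,4) = 102.
Column 4 needs 585; the known cells sum to 492, so (1,4) = 93.
From column 5, 585 − (120 + 96 + 129 + 87) gives (2,5) = 153.
Main diagonal must total 585; the given cells sum to 468, so (3,3) = 117.
The remaining cell in anti-diagonal is (5,1) = 585 − 471 = 114.
From row 1, 585 − (147 + 126 + 93 + 120) gives (1,2) = 99.
The remaining cell in row 3 is (3,2) = 585 − 495 = 90.
Column 1 must total 585; the given cells sum to 480, so (2,1) = 105.
Column 2: 99 + 132 + 90 + 123 + ? = 585, so (5,2) = 141.
The remaining cell in row 2 is (2,3) = 585 − 501 = 84.
Using row 5: 114 + 141 + 135 + 87 + ? → (5,3) = 585 − 477 = 108.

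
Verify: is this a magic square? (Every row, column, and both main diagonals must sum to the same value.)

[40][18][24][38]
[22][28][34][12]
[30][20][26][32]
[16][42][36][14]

No — column 3 sums to 120 but row 3 sums to 108.

Row 1: 40 + 18 + 24 + 38 = 120.
Row 2: 22 + 28 + 34 + 12 = 96.
Row 3: 30 + 20 + 26 + 32 = 108.
Row 4: 16 + 42 + 36 + 14 = 108.
Column 1: 40 + 22 + 30 + 16 = 108.
Column 2: 18 + 28 + 20 + 42 = 108.
Column 3: 24 + 34 + 26 + 36 = 120.
Column 4: 38 + 12 + 32 + 14 = 96.
Main diagonal: 40 + 28 + 26 + 14 = 108.
Anti-diagonal: 38 + 34 + 20 + 16 = 108.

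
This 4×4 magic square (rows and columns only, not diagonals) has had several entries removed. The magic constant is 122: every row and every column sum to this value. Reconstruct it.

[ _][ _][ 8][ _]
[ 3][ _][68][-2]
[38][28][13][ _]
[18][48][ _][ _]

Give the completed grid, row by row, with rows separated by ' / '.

63 -7 8 58 / 3 53 68 -2 / 38 28 13 43 / 18 48 33 23

Row 2: 3 + 68 + (-2) + ? = 122, so (2,2) = 53.
Using row 3: 38 + 28 + 13 + ? → (3,4) = 122 − 79 = 43.
Column 1 needs 122; the known cells sum to 59, so (1,1) = 63.
Column 2 needs 122; the known cells sum to 129, so (1,2) = -7.
The remaining cell in column 3 is (4,3) = 122 − 89 = 33.
Row 1 must total 122; the given cells sum to 64, so (1,4) = 58.
Row 4 must total 122; the given cells sum to 99, so (4,4) = 23.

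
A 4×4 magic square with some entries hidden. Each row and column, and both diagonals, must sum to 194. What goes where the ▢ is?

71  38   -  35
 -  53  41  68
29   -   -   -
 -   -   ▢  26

From row 1, 194 − (71 + 38 + 35) gives (1,3) = 50.
Row 2 needs 194; the known cells sum to 162, so (2,1) = 32.
Using column 1: 71 + 32 + 29 + ? → (4,1) = 194 − 132 = 62.
Column 4: 35 + 68 + 26 + ? = 194, so (3,4) = 65.
Main diagonal needs 194; the known cells sum to 150, so (3,3) = 44.
Anti-diagonal: 35 + 41 + 62 + ? = 194, so (3,2) = 56.
Using column 2: 38 + 53 + 56 + ? → (4,2) = 194 − 147 = 47.
Column 3: 50 + 41 + 44 + ? = 194, so (4,3) = 59.

59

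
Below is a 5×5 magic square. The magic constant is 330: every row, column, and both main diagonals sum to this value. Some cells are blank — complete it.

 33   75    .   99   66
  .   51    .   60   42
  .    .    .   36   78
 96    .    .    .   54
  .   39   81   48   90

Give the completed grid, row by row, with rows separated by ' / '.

33 75 57 99 66 / 84 51 93 60 42 / 45 102 69 36 78 / 96 63 30 87 54 / 72 39 81 48 90

Row 1 needs 330; the known cells sum to 273, so (1,3) = 57.
Using row 5: 39 + 81 + 48 + 90 + ? → (5,1) = 330 − 258 = 72.
Column 4 must total 330; the given cells sum to 243, so (4,4) = 87.
Main diagonal: 33 + 51 + 87 + 90 + ? = 330, so (3,3) = 69.
The remaining cell in anti-diagonal is (4,2) = 330 − 267 = 63.
Row 4: 96 + 63 + 87 + 54 + ? = 330, so (4,3) = 30.
Column 2 needs 330; the known cells sum to 228, so (3,2) = 102.
Column 3 needs 330; the known cells sum to 237, so (2,3) = 93.
From row 2, 330 − (51 + 93 + 60 + 42) gives (2,1) = 84.
The remaining cell in row 3 is (3,1) = 330 − 285 = 45.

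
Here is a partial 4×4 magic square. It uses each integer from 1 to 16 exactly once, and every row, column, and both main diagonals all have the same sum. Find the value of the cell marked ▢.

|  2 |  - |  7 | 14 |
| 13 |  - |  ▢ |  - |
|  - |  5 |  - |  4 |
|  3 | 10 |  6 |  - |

12

The entries are 1 through 16, which sum to 136, so each line sums to 136/4 = 34.
Row 1 needs 34; the known cells sum to 23, so (1,2) = 11.
From row 4, 34 − (3 + 10 + 6) gives (4,4) = 15.
The remaining cell in column 1 is (3,1) = 34 − 18 = 16.
Column 2: 11 + 5 + 10 + ? = 34, so (2,2) = 8.
Column 4 needs 34; the known cells sum to 33, so (2,4) = 1.
From main diagonal, 34 − (2 + 8 + 15) gives (3,3) = 9.
Using anti-diagonal: 14 + 5 + 3 + ? → (2,3) = 34 − 22 = 12.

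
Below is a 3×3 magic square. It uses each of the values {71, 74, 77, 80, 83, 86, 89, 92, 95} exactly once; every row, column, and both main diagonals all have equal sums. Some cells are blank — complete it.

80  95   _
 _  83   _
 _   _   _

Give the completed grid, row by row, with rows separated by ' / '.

The 9 entries sum to 747, so each line sums to 747/3 = 249.
The remaining cell in row 1 is (1,3) = 249 − 175 = 74.
Column 2 must total 249; the given cells sum to 178, so (3,2) = 71.
Main diagonal needs 249; the known cells sum to 163, so (3,3) = 86.
The remaining cell in anti-diagonal is (3,1) = 249 − 157 = 92.
Column 1 must total 249; the given cells sum to 172, so (2,1) = 77.
From column 3, 249 − (74 + 86) gives (2,3) = 89.

80 95 74 / 77 83 89 / 92 71 86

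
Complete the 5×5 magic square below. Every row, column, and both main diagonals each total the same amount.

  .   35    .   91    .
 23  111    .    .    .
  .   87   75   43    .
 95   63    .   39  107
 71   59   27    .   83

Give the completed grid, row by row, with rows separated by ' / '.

47 35 103 91 79 / 23 111 99 67 55 / 119 87 75 43 31 / 95 63 51 39 107 / 71 59 27 115 83

Column 2 is already complete: 35 + 111 + 87 + 63 + 59 = 355, so that is the magic constant.
Row 4: 95 + 63 + 39 + 107 + ? = 355, so (4,3) = 51.
Using row 5: 71 + 59 + 27 + 83 + ? → (5,4) = 355 − 240 = 115.
From column 4, 355 − (91 + 43 + 39 + 115) gives (2,4) = 67.
Main diagonal must total 355; the given cells sum to 308, so (1,1) = 47.
Anti-diagonal must total 355; the given cells sum to 276, so (1,5) = 79.
From row 1, 355 − (47 + 35 + 91 + 79) gives (1,3) = 103.
Column 1: 47 + 23 + 95 + 71 + ? = 355, so (3,1) = 119.
Column 3 needs 355; the known cells sum to 256, so (2,3) = 99.
Row 2: 23 + 111 + 99 + 67 + ? = 355, so (2,5) = 55.
Row 3: 119 + 87 + 75 + 43 + ? = 355, so (3,5) = 31.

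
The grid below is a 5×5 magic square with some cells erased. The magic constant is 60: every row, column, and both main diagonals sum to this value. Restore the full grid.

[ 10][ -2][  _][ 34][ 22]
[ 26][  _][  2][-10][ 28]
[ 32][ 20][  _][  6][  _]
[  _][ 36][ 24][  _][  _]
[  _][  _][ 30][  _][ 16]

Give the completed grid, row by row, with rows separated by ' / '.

Using row 1: 10 + (-2) + 34 + 22 + ? → (1,3) = 60 − 64 = -4.
Using row 2: 26 + 2 + (-10) + 28 + ? → (2,2) = 60 − 46 = 14.
Column 2 must total 60; the given cells sum to 68, so (5,2) = -8.
From column 3, 60 − (-4 + 2 + 24 + 30) gives (3,3) = 8.
Main diagonal needs 60; the known cells sum to 48, so (4,4) = 12.
From anti-diagonal, 60 − (22 + (-10) + 8 + 36) gives (5,1) = 4.
Using row 3: 32 + 20 + 8 + 6 + ? → (3,5) = 60 − 66 = -6.
From row 5, 60 − (4 + (-8) + 30 + 16) gives (5,4) = 18.
Column 1 must total 60; the given cells sum to 72, so (4,1) = -12.
Column 5 must total 60; the given cells sum to 60, so (4,5) = 0.

10 -2 -4 34 22 / 26 14 2 -10 28 / 32 20 8 6 -6 / -12 36 24 12 0 / 4 -8 30 18 16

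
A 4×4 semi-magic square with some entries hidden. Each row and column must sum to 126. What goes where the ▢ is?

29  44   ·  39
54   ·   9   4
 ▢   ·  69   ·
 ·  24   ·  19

The remaining cell in row 1 is (1,3) = 126 − 112 = 14.
From row 2, 126 − (54 + 9 + 4) gives (2,2) = 59.
The remaining cell in column 2 is (3,2) = 126 − 127 = -1.
The remaining cell in column 3 is (4,3) = 126 − 92 = 34.
Using column 4: 39 + 4 + 19 + ? → (3,4) = 126 − 62 = 64.
Row 3 must total 126; the given cells sum to 132, so (3,1) = -6.

-6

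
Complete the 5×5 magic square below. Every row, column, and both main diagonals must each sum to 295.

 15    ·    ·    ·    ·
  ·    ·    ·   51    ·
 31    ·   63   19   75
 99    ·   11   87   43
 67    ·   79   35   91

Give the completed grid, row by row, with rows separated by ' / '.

Using row 3: 31 + 63 + 19 + 75 + ? → (3,2) = 295 − 188 = 107.
From row 4, 295 − (99 + 11 + 87 + 43) gives (4,2) = 55.
Row 5 must total 295; the given cells sum to 272, so (5,2) = 23.
From column 1, 295 − (15 + 31 + 99 + 67) gives (2,1) = 83.
Column 4: 51 + 19 + 87 + 35 + ? = 295, so (1,4) = 103.
Using main diagonal: 15 + 63 + 87 + 91 + ? → (2,2) = 295 − 256 = 39.
Anti-diagonal must total 295; the given cells sum to 236, so (1,5) = 59.
Using column 2: 39 + 107 + 55 + 23 + ? → (1,2) = 295 − 224 = 71.
From column 5, 295 − (59 + 75 + 43 + 91) gives (2,5) = 27.
Row 1 needs 295; the known cells sum to 248, so (1,3) = 47.
Row 2: 83 + 39 + 51 + 27 + ? = 295, so (2,3) = 95.

15 71 47 103 59 / 83 39 95 51 27 / 31 107 63 19 75 / 99 55 11 87 43 / 67 23 79 35 91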